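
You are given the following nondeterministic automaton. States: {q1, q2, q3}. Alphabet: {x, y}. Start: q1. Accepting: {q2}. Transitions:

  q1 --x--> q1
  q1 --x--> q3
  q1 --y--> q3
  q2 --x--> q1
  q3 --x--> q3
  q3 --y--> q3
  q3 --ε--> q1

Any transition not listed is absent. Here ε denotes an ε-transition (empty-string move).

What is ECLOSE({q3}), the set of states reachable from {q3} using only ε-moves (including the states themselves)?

{q1, q3}

Begin with {q3}.
ε-move q3 → q1; add q1.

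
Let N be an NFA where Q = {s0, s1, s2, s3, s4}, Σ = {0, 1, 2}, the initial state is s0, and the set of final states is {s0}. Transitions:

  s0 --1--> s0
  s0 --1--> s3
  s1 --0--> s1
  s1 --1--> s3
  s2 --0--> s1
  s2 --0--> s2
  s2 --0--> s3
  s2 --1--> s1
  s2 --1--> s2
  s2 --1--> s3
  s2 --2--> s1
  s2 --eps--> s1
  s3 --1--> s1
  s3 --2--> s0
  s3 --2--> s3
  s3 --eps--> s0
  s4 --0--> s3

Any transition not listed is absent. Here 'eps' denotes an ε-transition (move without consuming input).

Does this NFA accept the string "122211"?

Start in {s0}.
Read '1': s0→{s0, s3}; now {s0, s3}.
Read '2': s0→∅, s3→{s0, s3}; now {s0, s3}.
Read '2': s0→∅, s3→{s0, s3}; now {s0, s3}.
Read '2': s0→∅, s3→{s0, s3}; now {s0, s3}.
Read '1': s0→{s0, s3}, s3→{s1}; now {s0, s1, s3}.
Read '1': s0→{s0, s3}, s1→{s3}, s3→{s1}; now {s0, s1, s3}.
The final set {s0, s1, s3} contains the accepting state s0.

Yes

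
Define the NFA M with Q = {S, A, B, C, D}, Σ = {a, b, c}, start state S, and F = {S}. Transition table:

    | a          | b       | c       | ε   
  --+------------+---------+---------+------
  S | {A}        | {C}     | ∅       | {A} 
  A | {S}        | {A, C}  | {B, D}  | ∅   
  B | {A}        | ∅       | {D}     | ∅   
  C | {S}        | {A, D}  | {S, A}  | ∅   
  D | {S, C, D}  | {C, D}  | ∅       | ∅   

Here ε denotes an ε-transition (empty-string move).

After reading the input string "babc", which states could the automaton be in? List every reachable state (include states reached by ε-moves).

Start: ε-closure({S}) = {S, A}.
Read 'b': {S, A} → {A, C}.
Read 'a': {A, C} → {S, A}.
Read 'b': {S, A} → {A, C}.
Read 'c': {A, C} → {S, A, B, D}.

{S, A, B, D}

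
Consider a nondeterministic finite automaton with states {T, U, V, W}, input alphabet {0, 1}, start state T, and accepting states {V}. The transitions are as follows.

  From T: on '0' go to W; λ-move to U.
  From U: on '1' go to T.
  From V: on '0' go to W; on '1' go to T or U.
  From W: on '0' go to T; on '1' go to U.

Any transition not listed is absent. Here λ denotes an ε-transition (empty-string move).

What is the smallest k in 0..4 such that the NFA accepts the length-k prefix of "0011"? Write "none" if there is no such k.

none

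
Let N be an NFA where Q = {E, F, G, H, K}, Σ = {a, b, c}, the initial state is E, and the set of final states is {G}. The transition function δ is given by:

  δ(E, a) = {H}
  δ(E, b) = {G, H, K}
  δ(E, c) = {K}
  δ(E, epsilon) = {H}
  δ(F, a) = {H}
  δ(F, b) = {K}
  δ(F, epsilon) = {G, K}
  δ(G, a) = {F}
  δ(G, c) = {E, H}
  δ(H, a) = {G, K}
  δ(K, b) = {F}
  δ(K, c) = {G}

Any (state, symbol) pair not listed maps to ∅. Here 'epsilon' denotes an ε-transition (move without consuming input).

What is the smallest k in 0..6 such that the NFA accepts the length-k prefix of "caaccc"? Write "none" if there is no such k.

none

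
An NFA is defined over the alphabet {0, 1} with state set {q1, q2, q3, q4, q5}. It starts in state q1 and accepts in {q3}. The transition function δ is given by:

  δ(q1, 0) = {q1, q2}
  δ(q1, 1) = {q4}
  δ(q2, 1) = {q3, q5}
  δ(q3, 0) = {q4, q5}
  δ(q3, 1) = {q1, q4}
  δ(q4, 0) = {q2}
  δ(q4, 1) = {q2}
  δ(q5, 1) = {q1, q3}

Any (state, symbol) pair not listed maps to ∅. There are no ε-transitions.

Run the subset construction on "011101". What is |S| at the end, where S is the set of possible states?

Start in {q1}.
Read '0': q1→{q1, q2}; now {q1, q2}.
Read '1': q1→{q4}, q2→{q3, q5}; now {q3, q4, q5}.
Read '1': q3→{q1, q4}, q4→{q2}, q5→{q1, q3}; now {q1, q2, q3, q4}.
Read '1': q1→{q4}, q2→{q3, q5}, q3→{q1, q4}, q4→{q2}; now {q1, q2, q3, q4, q5}.
Read '0': q1→{q1, q2}, q2→∅, q3→{q4, q5}, q4→{q2}, q5→∅; now {q1, q2, q4, q5}.
Read '1': q1→{q4}, q2→{q3, q5}, q4→{q2}, q5→{q1, q3}; now {q1, q2, q3, q4, q5}.
That set has 5 states.

5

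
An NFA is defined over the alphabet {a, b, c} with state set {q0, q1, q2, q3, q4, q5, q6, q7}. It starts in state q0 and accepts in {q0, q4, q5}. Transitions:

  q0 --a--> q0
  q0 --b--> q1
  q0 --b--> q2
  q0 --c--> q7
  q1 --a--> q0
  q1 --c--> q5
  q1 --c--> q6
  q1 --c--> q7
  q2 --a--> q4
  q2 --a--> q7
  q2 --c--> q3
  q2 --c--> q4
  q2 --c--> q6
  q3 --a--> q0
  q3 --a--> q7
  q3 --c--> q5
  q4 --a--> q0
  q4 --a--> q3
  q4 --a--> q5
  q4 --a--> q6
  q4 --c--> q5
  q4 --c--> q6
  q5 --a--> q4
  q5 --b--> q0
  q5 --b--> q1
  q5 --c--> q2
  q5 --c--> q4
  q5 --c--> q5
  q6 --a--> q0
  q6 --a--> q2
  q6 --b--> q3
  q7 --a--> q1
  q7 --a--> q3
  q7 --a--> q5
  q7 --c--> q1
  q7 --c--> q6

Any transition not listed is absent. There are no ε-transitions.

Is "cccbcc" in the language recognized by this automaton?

Yes

Start in {q0}.
Read 'c': {q0} → {q7}.
Read 'c': {q7} → {q1, q6}.
Read 'c': {q1, q6} → {q5, q6, q7}.
Read 'b': {q5, q6, q7} → {q0, q1, q3}.
Read 'c': {q0, q1, q3} → {q5, q6, q7}.
Read 'c': {q5, q6, q7} → {q1, q2, q4, q5, q6}.
The final set {q1, q2, q4, q5, q6} contains the accepting states q4, q5.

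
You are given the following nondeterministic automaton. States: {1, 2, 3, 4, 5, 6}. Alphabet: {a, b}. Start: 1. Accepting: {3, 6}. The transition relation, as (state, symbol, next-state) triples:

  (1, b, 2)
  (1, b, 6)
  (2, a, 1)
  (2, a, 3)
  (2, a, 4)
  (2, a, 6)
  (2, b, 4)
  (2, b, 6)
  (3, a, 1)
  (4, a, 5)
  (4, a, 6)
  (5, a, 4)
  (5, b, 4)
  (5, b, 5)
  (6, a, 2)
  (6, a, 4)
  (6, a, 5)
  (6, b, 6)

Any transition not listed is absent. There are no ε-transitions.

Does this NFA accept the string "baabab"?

Yes

Start in {1}.
Read 'b': 1→{2, 6}; now {2, 6}.
Read 'a': 2→{1, 3, 4, 6}, 6→{2, 4, 5}; now {1, 2, 3, 4, 5, 6}.
Read 'a': 1→∅, 2→{1, 3, 4, 6}, 3→{1}, 4→{5, 6}, 5→{4}, 6→{2, 4, 5}; now {1, 2, 3, 4, 5, 6}.
Read 'b': 1→{2, 6}, 2→{4, 6}, 3→∅, 4→∅, 5→{4, 5}, 6→{6}; now {2, 4, 5, 6}.
Read 'a': 2→{1, 3, 4, 6}, 4→{5, 6}, 5→{4}, 6→{2, 4, 5}; now {1, 2, 3, 4, 5, 6}.
Read 'b': 1→{2, 6}, 2→{4, 6}, 3→∅, 4→∅, 5→{4, 5}, 6→{6}; now {2, 4, 5, 6}.
The final set {2, 4, 5, 6} contains the accepting state 6.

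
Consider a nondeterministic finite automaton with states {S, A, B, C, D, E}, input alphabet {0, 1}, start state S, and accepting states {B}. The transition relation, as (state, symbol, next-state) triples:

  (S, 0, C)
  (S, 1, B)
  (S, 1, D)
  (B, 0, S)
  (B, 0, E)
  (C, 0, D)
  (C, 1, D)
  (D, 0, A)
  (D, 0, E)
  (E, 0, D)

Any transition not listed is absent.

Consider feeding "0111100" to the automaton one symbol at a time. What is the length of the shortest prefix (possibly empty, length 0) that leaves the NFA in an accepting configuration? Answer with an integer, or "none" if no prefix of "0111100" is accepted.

none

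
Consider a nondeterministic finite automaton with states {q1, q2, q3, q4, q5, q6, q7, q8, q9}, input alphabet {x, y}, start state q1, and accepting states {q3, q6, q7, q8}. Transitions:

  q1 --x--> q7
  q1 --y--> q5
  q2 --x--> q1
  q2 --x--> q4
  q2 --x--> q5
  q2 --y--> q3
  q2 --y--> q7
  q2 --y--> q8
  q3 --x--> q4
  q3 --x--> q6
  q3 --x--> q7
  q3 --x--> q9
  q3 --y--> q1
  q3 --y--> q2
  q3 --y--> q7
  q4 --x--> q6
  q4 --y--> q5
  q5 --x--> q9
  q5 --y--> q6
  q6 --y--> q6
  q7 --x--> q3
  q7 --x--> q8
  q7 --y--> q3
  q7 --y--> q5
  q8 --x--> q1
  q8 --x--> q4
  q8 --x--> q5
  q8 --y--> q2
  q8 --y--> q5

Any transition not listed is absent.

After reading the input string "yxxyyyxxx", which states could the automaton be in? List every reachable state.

∅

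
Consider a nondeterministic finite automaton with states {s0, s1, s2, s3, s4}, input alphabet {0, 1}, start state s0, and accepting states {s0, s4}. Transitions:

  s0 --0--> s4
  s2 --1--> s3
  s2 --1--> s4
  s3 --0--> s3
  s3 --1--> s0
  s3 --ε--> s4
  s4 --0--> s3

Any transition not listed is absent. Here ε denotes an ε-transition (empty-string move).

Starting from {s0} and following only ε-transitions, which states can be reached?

{s0}

Begin with {s0}.
No ε-moves leave this set, so the closure equals the set itself.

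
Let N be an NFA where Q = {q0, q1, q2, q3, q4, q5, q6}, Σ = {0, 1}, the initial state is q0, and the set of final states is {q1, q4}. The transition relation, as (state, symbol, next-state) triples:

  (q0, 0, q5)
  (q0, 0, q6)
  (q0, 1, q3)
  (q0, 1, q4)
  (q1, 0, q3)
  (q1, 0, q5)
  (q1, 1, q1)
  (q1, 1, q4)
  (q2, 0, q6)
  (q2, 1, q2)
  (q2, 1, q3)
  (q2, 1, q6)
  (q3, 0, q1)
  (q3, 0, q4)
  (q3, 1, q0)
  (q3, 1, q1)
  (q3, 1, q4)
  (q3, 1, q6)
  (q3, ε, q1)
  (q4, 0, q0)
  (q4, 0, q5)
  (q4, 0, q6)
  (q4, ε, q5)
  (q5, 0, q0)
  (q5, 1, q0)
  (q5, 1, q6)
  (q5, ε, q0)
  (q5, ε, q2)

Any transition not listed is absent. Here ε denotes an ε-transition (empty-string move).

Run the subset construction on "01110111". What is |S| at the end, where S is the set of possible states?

Start in {q0}.
Read '0': {q0} → {q0, q2, q5, q6}.
Read '1': {q0, q2, q5, q6} → {q0, q1, q2, q3, q4, q5, q6}.
Read '1': {q0, q1, q2, q3, q4, q5, q6} → {q0, q1, q2, q3, q4, q5, q6}.
Read '1': {q0, q1, q2, q3, q4, q5, q6} → {q0, q1, q2, q3, q4, q5, q6}.
Read '0': {q0, q1, q2, q3, q4, q5, q6} → {q0, q1, q2, q3, q4, q5, q6}.
Read '1': {q0, q1, q2, q3, q4, q5, q6} → {q0, q1, q2, q3, q4, q5, q6}.
Read '1': {q0, q1, q2, q3, q4, q5, q6} → {q0, q1, q2, q3, q4, q5, q6}.
Read '1': {q0, q1, q2, q3, q4, q5, q6} → {q0, q1, q2, q3, q4, q5, q6}.
That set has 7 states.

7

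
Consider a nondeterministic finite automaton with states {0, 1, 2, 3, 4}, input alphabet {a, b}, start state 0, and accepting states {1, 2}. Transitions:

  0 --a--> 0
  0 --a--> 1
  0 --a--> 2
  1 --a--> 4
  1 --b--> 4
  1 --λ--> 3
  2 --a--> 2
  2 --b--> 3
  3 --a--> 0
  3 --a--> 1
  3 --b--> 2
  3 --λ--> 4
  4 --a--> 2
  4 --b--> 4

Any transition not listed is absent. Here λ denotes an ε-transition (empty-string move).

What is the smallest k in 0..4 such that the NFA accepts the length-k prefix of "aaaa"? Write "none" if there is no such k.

1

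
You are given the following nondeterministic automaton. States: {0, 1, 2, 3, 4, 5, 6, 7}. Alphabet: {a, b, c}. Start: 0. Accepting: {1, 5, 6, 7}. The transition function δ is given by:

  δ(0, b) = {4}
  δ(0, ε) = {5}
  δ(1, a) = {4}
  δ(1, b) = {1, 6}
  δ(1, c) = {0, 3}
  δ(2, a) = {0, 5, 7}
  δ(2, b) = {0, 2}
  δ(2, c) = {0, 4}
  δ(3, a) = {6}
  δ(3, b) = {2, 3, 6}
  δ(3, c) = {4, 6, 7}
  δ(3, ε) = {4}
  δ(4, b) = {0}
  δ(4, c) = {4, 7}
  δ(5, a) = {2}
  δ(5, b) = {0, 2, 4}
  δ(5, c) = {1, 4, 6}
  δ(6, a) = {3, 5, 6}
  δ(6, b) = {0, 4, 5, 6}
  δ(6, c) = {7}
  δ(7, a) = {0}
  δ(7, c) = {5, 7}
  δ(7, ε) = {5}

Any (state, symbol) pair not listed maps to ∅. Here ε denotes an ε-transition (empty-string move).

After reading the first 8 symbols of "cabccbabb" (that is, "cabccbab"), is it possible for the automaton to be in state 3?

Start: ε-closure({0}) = {0, 5}.
Read 'c': 0→∅, 5→{1, 4, 6}; now {1, 4, 6}.
Read 'a': 1→{4}, 4→∅, 6→{3, 5, 6}; now {3, 4, 5, 6}.
Read 'b': 3→{2, 3, 6}, 4→{0}, 5→{0, 2, 4}, 6→{0, 4, 5, 6}; now {0, 2, 3, 4, 5, 6}.
Read 'c': 0→∅, 2→{0, 4}, 3→{4, 6, 7}, 4→{4, 7}, 5→{1, 4, 6}, 6→{7}; union {0, 1, 4, 6, 7}; ε-closure = {0, 1, 4, 5, 6, 7}.
Read 'c': 0→∅, 1→{0, 3}, 4→{4, 7}, 5→{1, 4, 6}, 6→{7}, 7→{5, 7}; now {0, 1, 3, 4, 5, 6, 7}.
Read 'b': 0→{4}, 1→{1, 6}, 3→{2, 3, 6}, 4→{0}, 5→{0, 2, 4}, 6→{0, 4, 5, 6}, 7→∅; now {0, 1, 2, 3, 4, 5, 6}.
Read 'a': 0→∅, 1→{4}, 2→{0, 5, 7}, 3→{6}, 4→∅, 5→{2}, 6→{3, 5, 6}; now {0, 2, 3, 4, 5, 6, 7}.
Read 'b': 0→{4}, 2→{0, 2}, 3→{2, 3, 6}, 4→{0}, 5→{0, 2, 4}, 6→{0, 4, 5, 6}, 7→∅; now {0, 2, 3, 4, 5, 6}.
State 3 is in {0, 2, 3, 4, 5, 6}.

Yes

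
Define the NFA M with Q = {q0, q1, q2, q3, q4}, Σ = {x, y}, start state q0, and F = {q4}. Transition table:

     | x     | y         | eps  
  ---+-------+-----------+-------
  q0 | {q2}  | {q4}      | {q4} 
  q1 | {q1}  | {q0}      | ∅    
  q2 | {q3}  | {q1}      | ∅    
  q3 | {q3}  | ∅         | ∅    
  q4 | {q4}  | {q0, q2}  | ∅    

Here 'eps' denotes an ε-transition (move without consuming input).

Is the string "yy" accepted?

Yes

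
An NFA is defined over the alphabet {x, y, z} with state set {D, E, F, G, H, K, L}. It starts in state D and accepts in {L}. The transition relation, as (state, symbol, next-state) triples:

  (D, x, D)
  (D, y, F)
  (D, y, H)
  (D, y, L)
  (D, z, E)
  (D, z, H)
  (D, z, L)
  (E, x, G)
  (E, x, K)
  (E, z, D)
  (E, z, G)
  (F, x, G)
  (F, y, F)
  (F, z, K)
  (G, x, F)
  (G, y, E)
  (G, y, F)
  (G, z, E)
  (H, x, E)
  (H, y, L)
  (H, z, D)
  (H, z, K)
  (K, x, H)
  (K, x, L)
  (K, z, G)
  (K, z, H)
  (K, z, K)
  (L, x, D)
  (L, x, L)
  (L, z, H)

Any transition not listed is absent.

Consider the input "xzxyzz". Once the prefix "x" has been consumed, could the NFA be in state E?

Start in {D}.
Read 'x': D→{D}; now {D}.
State E is not in {D}.

No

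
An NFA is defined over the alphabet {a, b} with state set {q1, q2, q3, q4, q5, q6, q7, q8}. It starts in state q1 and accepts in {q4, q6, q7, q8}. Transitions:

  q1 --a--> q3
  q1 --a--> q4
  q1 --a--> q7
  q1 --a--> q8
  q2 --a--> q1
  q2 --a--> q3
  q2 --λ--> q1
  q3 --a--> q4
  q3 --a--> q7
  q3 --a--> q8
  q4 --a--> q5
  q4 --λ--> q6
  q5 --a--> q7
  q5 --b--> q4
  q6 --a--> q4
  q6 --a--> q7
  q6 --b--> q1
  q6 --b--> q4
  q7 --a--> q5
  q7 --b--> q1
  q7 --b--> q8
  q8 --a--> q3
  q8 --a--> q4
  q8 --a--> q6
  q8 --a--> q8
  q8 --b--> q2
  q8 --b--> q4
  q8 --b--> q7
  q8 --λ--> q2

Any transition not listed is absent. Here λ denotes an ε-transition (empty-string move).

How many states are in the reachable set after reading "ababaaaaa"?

8

Start in {q1}.
Read 'a': q1→{q3, q4, q7, q8}; union {q3, q4, q7, q8}; ε-closure = {q1, q2, q3, q4, q6, q7, q8}.
Read 'b': q1→∅, q2→∅, q3→∅, q4→∅, q6→{q1, q4}, q7→{q1, q8}, q8→{q2, q4, q7}; union {q1, q2, q4, q7, q8}; ε-closure = {q1, q2, q4, q6, q7, q8}.
Read 'a': q1→{q3, q4, q7, q8}, q2→{q1, q3}, q4→{q5}, q6→{q4, q7}, q7→{q5}, q8→{q3, q4, q6, q8}; union {q1, q3, q4, q5, q6, q7, q8}; ε-closure = {q1, q2, q3, q4, q5, q6, q7, q8}.
Read 'b': q1→∅, q2→∅, q3→∅, q4→∅, q5→{q4}, q6→{q1, q4}, q7→{q1, q8}, q8→{q2, q4, q7}; union {q1, q2, q4, q7, q8}; ε-closure = {q1, q2, q4, q6, q7, q8}.
Read 'a': q1→{q3, q4, q7, q8}, q2→{q1, q3}, q4→{q5}, q6→{q4, q7}, q7→{q5}, q8→{q3, q4, q6, q8}; union {q1, q3, q4, q5, q6, q7, q8}; ε-closure = {q1, q2, q3, q4, q5, q6, q7, q8}.
Read 'a': q1→{q3, q4, q7, q8}, q2→{q1, q3}, q3→{q4, q7, q8}, q4→{q5}, q5→{q7}, q6→{q4, q7}, q7→{q5}, q8→{q3, q4, q6, q8}; union {q1, q3, q4, q5, q6, q7, q8}; ε-closure = {q1, q2, q3, q4, q5, q6, q7, q8}.
Read 'a': q1→{q3, q4, q7, q8}, q2→{q1, q3}, q3→{q4, q7, q8}, q4→{q5}, q5→{q7}, q6→{q4, q7}, q7→{q5}, q8→{q3, q4, q6, q8}; union {q1, q3, q4, q5, q6, q7, q8}; ε-closure = {q1, q2, q3, q4, q5, q6, q7, q8}.
Read 'a': q1→{q3, q4, q7, q8}, q2→{q1, q3}, q3→{q4, q7, q8}, q4→{q5}, q5→{q7}, q6→{q4, q7}, q7→{q5}, q8→{q3, q4, q6, q8}; union {q1, q3, q4, q5, q6, q7, q8}; ε-closure = {q1, q2, q3, q4, q5, q6, q7, q8}.
Read 'a': q1→{q3, q4, q7, q8}, q2→{q1, q3}, q3→{q4, q7, q8}, q4→{q5}, q5→{q7}, q6→{q4, q7}, q7→{q5}, q8→{q3, q4, q6, q8}; union {q1, q3, q4, q5, q6, q7, q8}; ε-closure = {q1, q2, q3, q4, q5, q6, q7, q8}.
That set has 8 states.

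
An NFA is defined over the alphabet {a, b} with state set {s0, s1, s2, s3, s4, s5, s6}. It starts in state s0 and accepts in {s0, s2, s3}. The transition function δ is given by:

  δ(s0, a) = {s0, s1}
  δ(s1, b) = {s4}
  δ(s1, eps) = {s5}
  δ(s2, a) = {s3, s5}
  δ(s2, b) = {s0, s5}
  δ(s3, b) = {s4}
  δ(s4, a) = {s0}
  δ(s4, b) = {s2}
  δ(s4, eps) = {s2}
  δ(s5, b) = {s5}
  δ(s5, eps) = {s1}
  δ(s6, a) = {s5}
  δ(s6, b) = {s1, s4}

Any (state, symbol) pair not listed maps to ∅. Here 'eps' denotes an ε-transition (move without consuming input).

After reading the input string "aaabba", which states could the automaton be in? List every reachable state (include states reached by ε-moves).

{s0, s1, s3, s5}

Start in {s0}.
Read 'a': s0→{s0, s1}; union {s0, s1}; ε-closure = {s0, s1, s5}.
Read 'a': s0→{s0, s1}, s1→∅, s5→∅; union {s0, s1}; ε-closure = {s0, s1, s5}.
Read 'a': s0→{s0, s1}, s1→∅, s5→∅; union {s0, s1}; ε-closure = {s0, s1, s5}.
Read 'b': s0→∅, s1→{s4}, s5→{s5}; union {s4, s5}; ε-closure = {s1, s2, s4, s5}.
Read 'b': s1→{s4}, s2→{s0, s5}, s4→{s2}, s5→{s5}; union {s0, s2, s4, s5}; ε-closure = {s0, s1, s2, s4, s5}.
Read 'a': s0→{s0, s1}, s1→∅, s2→{s3, s5}, s4→{s0}, s5→∅; now {s0, s1, s3, s5}.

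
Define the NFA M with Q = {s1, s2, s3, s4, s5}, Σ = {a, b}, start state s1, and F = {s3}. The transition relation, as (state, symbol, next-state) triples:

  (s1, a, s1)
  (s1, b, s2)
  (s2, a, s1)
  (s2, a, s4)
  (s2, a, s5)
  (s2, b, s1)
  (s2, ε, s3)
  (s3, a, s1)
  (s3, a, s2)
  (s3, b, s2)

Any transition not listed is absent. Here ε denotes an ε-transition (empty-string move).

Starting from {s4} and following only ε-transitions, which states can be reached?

{s4}

Begin with {s4}.
No ε-moves leave this set, so the closure equals the set itself.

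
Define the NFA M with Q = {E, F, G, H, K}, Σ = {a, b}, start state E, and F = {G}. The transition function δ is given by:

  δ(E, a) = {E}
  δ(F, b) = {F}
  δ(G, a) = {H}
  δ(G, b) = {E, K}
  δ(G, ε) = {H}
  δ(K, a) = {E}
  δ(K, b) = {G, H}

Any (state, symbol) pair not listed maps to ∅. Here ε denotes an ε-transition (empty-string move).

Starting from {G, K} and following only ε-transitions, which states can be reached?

Begin with {G, K}.
ε-move G → H; add H.

{G, H, K}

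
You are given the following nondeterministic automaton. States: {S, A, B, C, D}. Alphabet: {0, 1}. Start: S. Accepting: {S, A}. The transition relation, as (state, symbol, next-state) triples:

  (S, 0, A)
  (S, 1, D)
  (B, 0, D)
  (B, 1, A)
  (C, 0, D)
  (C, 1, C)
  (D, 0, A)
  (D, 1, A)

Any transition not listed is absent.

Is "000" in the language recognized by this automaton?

Start in {S}.
Read '0': S→{A}; now {A}.
Read '0': A→∅; now ∅.
The set is empty and remains empty for the remaining 1 symbol.
The final set ∅ contains no accepting state.

No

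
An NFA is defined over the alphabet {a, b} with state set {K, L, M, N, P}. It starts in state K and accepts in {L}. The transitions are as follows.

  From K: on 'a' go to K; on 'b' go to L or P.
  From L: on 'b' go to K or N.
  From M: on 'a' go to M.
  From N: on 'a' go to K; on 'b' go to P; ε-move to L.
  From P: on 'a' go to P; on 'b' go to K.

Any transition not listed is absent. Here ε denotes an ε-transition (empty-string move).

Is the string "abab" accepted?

Start in {K}.
Read 'a': K→{K}; now {K}.
Read 'b': K→{L, P}; now {L, P}.
Read 'a': L→∅, P→{P}; now {P}.
Read 'b': P→{K}; now {K}.
The final set {K} contains no accepting state.

No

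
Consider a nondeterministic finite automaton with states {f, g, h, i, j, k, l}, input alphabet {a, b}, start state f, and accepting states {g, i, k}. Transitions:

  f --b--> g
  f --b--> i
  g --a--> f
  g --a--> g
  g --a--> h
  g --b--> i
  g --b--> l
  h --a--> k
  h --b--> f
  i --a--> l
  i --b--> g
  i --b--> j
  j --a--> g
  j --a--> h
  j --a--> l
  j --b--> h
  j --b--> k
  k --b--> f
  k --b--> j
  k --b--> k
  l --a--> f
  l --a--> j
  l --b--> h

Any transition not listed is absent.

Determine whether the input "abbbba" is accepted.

Start in {f}.
Read 'a': f→∅; now ∅.
The set is empty and remains empty for the remaining 5 symbols.
The final set ∅ contains no accepting state.

No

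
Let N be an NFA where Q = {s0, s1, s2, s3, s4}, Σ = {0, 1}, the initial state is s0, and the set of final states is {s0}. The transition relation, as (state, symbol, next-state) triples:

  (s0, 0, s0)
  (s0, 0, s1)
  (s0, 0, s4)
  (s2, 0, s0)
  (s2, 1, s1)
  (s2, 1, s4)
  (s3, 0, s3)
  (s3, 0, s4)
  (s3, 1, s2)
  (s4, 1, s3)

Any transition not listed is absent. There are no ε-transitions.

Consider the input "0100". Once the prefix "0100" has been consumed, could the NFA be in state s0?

Start in {s0}.
Read '0': s0→{s0, s1, s4}; now {s0, s1, s4}.
Read '1': s0→∅, s1→∅, s4→{s3}; now {s3}.
Read '0': s3→{s3, s4}; now {s3, s4}.
Read '0': s3→{s3, s4}, s4→∅; now {s3, s4}.
State s0 is not in {s3, s4}.

No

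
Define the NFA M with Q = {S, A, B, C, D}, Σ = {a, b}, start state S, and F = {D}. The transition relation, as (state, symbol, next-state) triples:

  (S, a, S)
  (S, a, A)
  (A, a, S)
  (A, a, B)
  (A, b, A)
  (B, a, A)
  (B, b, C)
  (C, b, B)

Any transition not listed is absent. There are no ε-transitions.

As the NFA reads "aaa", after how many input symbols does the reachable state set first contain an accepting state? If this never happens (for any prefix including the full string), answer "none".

none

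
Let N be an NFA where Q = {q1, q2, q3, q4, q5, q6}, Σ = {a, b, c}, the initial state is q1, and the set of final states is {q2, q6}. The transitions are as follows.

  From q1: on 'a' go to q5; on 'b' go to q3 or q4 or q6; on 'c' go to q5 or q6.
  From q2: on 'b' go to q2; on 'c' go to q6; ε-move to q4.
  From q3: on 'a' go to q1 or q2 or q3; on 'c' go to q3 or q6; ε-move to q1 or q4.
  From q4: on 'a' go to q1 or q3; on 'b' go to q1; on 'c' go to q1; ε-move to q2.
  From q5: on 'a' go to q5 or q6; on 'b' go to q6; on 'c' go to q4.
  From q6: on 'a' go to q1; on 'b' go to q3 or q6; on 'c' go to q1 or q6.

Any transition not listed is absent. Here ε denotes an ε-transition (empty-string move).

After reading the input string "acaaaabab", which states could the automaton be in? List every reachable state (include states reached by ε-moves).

{q1, q2, q3, q4, q6}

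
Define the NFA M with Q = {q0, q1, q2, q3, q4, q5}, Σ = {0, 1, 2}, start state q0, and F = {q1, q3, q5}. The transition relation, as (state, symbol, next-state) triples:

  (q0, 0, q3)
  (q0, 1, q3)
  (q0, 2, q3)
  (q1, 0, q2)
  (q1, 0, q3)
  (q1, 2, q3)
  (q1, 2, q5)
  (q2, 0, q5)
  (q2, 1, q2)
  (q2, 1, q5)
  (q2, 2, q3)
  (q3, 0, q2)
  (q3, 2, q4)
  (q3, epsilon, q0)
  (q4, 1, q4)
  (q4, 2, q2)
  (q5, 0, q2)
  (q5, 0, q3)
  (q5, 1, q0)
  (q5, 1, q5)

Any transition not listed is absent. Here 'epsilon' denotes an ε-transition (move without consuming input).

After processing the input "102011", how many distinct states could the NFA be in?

Start in {q0}.
Read '1': {q0} → {q0, q3}.
Read '0': {q0, q3} → {q0, q2, q3}.
Read '2': {q0, q2, q3} → {q0, q3, q4}.
Read '0': {q0, q3, q4} → {q0, q2, q3}.
Read '1': {q0, q2, q3} → {q0, q2, q3, q5}.
Read '1': {q0, q2, q3, q5} → {q0, q2, q3, q5}.
That set has 4 states.

4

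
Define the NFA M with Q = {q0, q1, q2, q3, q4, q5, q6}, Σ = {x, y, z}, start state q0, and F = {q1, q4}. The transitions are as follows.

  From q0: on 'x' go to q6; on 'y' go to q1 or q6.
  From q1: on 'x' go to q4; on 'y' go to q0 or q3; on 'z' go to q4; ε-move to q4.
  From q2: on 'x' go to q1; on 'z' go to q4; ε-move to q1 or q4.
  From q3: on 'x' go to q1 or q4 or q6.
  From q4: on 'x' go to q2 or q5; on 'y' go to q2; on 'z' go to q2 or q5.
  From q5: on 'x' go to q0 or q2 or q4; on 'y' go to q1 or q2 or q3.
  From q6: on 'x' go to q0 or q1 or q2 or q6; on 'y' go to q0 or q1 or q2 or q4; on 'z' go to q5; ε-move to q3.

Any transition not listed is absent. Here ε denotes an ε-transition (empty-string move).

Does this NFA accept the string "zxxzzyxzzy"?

Start in {q0}.
Read 'z': {q0} → ∅.
The set is empty and remains empty for the remaining 9 symbols.
The final set ∅ contains no accepting state.

No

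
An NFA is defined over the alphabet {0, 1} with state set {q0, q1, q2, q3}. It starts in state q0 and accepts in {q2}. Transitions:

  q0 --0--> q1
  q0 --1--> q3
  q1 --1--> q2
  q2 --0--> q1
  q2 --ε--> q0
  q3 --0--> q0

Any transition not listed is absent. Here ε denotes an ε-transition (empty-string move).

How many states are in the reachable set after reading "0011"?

0

Start in {q0}.
Read '0': q0→{q1}; now {q1}.
Read '0': q1→∅; now ∅.
The set is empty and remains empty for the remaining 2 symbols.
That set has 0 states.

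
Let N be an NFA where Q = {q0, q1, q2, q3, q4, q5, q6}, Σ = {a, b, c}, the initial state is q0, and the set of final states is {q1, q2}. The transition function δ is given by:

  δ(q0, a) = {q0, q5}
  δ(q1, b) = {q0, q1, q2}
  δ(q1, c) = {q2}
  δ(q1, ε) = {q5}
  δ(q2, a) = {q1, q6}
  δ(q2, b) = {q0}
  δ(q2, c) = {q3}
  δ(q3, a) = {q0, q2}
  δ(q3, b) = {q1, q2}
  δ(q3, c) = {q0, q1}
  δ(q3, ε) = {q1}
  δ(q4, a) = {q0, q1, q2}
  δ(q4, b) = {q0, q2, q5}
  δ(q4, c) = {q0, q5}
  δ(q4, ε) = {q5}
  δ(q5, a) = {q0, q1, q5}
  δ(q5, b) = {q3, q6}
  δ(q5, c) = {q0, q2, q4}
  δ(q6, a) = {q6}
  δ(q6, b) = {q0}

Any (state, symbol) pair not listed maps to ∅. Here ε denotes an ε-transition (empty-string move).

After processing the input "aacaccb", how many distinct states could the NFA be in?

6

Start in {q0}.
Read 'a': q0→{q0, q5}; now {q0, q5}.
Read 'a': q0→{q0, q5}, q5→{q0, q1, q5}; now {q0, q1, q5}.
Read 'c': q0→∅, q1→{q2}, q5→{q0, q2, q4}; union {q0, q2, q4}; ε-closure = {q0, q2, q4, q5}.
Read 'a': q0→{q0, q5}, q2→{q1, q6}, q4→{q0, q1, q2}, q5→{q0, q1, q5}; now {q0, q1, q2, q5, q6}.
Read 'c': q0→∅, q1→{q2}, q2→{q3}, q5→{q0, q2, q4}, q6→∅; union {q0, q2, q3, q4}; ε-closure = {q0, q1, q2, q3, q4, q5}.
Read 'c': q0→∅, q1→{q2}, q2→{q3}, q3→{q0, q1}, q4→{q0, q5}, q5→{q0, q2, q4}; now {q0, q1, q2, q3, q4, q5}.
Read 'b': q0→∅, q1→{q0, q1, q2}, q2→{q0}, q3→{q1, q2}, q4→{q0, q2, q5}, q5→{q3, q6}; now {q0, q1, q2, q3, q5, q6}.
That set has 6 states.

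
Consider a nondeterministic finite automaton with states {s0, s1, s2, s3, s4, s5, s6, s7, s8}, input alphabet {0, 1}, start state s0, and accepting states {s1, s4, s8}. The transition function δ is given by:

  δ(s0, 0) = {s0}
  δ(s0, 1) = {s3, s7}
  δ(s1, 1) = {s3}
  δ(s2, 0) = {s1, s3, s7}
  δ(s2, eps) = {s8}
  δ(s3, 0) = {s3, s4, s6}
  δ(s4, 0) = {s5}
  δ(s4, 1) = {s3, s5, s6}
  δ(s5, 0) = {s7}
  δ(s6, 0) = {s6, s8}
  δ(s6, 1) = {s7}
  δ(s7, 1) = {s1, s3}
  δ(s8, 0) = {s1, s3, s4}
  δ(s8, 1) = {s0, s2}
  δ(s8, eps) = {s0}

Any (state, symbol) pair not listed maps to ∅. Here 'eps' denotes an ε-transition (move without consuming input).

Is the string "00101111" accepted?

No

Start in {s0}.
Read '0': s0→{s0}; now {s0}.
Read '0': s0→{s0}; now {s0}.
Read '1': s0→{s3, s7}; now {s3, s7}.
Read '0': s3→{s3, s4, s6}, s7→∅; now {s3, s4, s6}.
Read '1': s3→∅, s4→{s3, s5, s6}, s6→{s7}; now {s3, s5, s6, s7}.
Read '1': s3→∅, s5→∅, s6→{s7}, s7→{s1, s3}; now {s1, s3, s7}.
Read '1': s1→{s3}, s3→∅, s7→{s1, s3}; now {s1, s3}.
Read '1': s1→{s3}, s3→∅; now {s3}.
The final set {s3} contains no accepting state.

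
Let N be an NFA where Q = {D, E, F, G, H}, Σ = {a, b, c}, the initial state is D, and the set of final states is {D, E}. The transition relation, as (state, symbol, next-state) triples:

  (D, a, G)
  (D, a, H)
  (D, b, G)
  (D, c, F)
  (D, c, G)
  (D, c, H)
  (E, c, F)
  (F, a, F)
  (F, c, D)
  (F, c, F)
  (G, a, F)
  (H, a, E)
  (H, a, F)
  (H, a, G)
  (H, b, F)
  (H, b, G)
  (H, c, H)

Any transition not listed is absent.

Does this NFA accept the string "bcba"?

No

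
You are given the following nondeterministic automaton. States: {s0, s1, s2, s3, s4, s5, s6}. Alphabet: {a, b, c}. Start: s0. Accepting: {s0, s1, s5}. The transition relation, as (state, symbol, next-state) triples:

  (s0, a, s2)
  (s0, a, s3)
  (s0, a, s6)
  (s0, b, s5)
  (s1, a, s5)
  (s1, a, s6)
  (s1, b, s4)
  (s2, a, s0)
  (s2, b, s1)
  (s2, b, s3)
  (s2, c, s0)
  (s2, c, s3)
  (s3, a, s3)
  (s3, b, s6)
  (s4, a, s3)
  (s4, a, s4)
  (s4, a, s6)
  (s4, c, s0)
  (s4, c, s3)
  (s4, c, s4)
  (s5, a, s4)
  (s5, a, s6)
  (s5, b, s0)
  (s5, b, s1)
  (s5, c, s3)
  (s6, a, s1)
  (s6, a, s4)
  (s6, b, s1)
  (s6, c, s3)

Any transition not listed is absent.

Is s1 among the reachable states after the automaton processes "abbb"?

Yes

Start in {s0}.
Read 'a': s0→{s2, s3, s6}; now {s2, s3, s6}.
Read 'b': s2→{s1, s3}, s3→{s6}, s6→{s1}; now {s1, s3, s6}.
Read 'b': s1→{s4}, s3→{s6}, s6→{s1}; now {s1, s4, s6}.
Read 'b': s1→{s4}, s4→∅, s6→{s1}; now {s1, s4}.
State s1 is in {s1, s4}.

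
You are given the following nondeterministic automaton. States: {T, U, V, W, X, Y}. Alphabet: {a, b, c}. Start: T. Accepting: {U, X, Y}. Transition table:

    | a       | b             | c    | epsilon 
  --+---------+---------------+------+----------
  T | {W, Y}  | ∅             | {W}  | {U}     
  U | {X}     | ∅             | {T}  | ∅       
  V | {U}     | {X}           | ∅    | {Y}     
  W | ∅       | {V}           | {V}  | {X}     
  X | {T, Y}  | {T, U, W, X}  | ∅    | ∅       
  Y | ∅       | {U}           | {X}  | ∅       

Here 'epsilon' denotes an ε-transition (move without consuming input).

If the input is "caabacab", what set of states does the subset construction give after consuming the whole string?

{T, U, V, W, X, Y}

Start: ε-closure({T}) = {T, U}.
Read 'c': T→{W}, U→{T}; union {T, W}; ε-closure = {T, U, W, X}.
Read 'a': T→{W, Y}, U→{X}, W→∅, X→{T, Y}; union {T, W, X, Y}; ε-closure = {T, U, W, X, Y}.
Read 'a': T→{W, Y}, U→{X}, W→∅, X→{T, Y}, Y→∅; union {T, W, X, Y}; ε-closure = {T, U, W, X, Y}.
Read 'b': T→∅, U→∅, W→{V}, X→{T, U, W, X}, Y→{U}; union {T, U, V, W, X}; ε-closure = {T, U, V, W, X, Y}.
Read 'a': T→{W, Y}, U→{X}, V→{U}, W→∅, X→{T, Y}, Y→∅; now {T, U, W, X, Y}.
Read 'c': T→{W}, U→{T}, W→{V}, X→∅, Y→{X}; union {T, V, W, X}; ε-closure = {T, U, V, W, X, Y}.
Read 'a': T→{W, Y}, U→{X}, V→{U}, W→∅, X→{T, Y}, Y→∅; now {T, U, W, X, Y}.
Read 'b': T→∅, U→∅, W→{V}, X→{T, U, W, X}, Y→{U}; union {T, U, V, W, X}; ε-closure = {T, U, V, W, X, Y}.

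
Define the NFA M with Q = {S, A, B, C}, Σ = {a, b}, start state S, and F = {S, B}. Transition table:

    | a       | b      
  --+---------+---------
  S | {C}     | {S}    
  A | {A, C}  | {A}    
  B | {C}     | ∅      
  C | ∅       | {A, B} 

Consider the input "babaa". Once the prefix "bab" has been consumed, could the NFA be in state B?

Yes

Start in {S}.
Read 'b': S→{S}; now {S}.
Read 'a': S→{C}; now {C}.
Read 'b': C→{A, B}; now {A, B}.
State B is in {A, B}.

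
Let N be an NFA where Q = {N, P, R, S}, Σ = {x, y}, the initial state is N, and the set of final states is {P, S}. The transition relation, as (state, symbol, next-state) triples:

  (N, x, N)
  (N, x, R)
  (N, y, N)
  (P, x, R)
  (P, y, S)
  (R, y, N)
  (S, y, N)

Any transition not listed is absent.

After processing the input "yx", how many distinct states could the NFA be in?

Start in {N}.
Read 'y': N→{N}; now {N}.
Read 'x': N→{N, R}; now {N, R}.
That set has 2 states.

2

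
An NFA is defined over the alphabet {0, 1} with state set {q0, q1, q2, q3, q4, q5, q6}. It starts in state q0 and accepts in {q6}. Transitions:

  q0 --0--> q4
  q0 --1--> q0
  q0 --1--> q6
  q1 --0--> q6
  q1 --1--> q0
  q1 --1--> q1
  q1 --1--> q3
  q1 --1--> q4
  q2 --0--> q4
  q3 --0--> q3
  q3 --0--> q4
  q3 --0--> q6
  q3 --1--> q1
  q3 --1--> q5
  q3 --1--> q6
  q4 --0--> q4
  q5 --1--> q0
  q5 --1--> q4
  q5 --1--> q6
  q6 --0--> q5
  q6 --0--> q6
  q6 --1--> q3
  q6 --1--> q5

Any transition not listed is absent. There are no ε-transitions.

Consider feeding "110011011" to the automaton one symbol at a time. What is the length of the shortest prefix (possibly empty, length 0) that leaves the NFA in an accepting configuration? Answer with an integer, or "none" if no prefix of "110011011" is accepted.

1

Start in {q0}.
Read '1': {q0} → {q0, q6}.
None of the earlier sets intersect F, but {q0, q6} does.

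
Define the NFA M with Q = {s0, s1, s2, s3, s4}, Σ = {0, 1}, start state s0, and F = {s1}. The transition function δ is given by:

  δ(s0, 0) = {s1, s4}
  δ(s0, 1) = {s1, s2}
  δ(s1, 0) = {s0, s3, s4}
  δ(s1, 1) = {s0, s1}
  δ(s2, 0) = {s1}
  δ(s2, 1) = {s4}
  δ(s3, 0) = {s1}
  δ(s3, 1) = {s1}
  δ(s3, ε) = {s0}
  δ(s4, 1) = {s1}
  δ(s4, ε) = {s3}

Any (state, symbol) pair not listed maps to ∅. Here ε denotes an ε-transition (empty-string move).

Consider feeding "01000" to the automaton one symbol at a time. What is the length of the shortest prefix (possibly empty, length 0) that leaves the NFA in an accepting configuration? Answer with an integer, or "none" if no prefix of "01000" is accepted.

Start in {s0}.
Read '0': s0→{s1, s4}; union {s1, s4}; ε-closure = {s0, s1, s3, s4}.
None of the earlier sets intersect F, but {s0, s1, s3, s4} does.

1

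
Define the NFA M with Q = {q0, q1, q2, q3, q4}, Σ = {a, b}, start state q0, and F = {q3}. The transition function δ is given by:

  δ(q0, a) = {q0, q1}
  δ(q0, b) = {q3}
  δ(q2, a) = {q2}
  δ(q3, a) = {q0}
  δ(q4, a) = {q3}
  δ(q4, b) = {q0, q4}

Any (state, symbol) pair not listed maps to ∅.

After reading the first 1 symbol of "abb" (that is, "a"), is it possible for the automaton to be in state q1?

Yes

Start in {q0}.
Read 'a': {q0} → {q0, q1}.
State q1 is in {q0, q1}.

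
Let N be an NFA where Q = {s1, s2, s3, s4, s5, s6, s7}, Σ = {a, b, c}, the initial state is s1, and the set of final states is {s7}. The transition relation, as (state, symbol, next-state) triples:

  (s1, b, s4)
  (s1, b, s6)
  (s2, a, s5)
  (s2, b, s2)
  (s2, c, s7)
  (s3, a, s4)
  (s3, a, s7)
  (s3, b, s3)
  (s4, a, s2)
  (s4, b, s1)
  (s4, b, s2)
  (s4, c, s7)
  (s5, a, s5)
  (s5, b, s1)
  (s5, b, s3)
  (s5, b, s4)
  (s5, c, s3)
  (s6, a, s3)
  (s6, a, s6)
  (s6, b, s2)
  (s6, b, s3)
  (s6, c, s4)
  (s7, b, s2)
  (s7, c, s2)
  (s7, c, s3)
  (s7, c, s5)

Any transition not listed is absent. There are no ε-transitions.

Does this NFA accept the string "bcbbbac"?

Yes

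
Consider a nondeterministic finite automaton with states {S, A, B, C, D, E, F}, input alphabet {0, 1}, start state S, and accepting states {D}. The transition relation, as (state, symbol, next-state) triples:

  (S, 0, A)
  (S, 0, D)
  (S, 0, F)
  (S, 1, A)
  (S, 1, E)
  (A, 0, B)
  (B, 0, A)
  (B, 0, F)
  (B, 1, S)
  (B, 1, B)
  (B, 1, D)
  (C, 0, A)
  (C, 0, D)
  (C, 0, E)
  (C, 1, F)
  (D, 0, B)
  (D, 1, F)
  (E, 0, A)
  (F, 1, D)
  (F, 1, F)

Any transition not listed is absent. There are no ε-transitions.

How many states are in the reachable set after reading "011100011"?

Start in {S}.
Read '0': S→{A, D, F}; now {A, D, F}.
Read '1': A→∅, D→{F}, F→{D, F}; now {D, F}.
Read '1': D→{F}, F→{D, F}; now {D, F}.
Read '1': D→{F}, F→{D, F}; now {D, F}.
Read '0': D→{B}, F→∅; now {B}.
Read '0': B→{A, F}; now {A, F}.
Read '0': A→{B}, F→∅; now {B}.
Read '1': B→{S, B, D}; now {S, B, D}.
Read '1': S→{A, E}, B→{S, B, D}, D→{F}; now {S, A, B, D, E, F}.
That set has 6 states.

6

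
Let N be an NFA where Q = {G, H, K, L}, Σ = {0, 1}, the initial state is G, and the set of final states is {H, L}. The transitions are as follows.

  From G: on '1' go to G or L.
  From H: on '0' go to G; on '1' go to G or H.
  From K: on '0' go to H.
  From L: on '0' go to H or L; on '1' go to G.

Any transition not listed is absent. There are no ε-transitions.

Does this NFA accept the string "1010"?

Start in {G}.
Read '1': G→{G, L}; now {G, L}.
Read '0': G→∅, L→{H, L}; now {H, L}.
Read '1': H→{G, H}, L→{G}; now {G, H}.
Read '0': G→∅, H→{G}; now {G}.
The final set {G} contains no accepting state.

No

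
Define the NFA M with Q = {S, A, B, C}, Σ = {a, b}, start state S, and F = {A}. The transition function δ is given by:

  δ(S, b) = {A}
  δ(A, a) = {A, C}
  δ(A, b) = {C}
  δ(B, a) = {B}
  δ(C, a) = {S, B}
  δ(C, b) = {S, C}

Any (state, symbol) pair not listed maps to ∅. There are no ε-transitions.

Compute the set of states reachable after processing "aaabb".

Start in {S}.
Read 'a': S→∅; now ∅.
The set is empty and remains empty for the remaining 4 symbols.

∅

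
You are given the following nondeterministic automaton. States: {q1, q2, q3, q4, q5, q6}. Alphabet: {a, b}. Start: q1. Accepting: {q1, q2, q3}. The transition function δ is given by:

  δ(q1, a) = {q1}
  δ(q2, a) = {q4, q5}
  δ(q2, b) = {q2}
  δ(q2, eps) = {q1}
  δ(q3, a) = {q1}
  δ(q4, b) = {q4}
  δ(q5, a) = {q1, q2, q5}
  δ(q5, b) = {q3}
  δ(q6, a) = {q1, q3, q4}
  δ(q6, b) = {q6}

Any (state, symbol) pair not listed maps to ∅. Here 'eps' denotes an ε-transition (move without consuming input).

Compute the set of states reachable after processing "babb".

∅

Start in {q1}.
Read 'b': {q1} → ∅.
The set is empty and remains empty for the remaining 3 symbols.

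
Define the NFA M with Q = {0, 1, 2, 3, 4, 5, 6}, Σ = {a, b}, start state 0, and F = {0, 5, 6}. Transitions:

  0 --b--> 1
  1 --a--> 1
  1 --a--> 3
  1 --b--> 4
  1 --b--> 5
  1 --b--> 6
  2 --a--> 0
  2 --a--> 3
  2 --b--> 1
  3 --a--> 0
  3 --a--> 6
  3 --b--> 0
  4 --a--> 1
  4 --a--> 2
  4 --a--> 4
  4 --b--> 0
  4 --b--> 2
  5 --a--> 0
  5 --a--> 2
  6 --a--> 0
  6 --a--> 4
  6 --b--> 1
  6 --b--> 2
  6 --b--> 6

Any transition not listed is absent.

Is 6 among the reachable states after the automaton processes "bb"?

Start in {0}.
Read 'b': {0} → {1}.
Read 'b': {1} → {4, 5, 6}.
State 6 is in {4, 5, 6}.

Yes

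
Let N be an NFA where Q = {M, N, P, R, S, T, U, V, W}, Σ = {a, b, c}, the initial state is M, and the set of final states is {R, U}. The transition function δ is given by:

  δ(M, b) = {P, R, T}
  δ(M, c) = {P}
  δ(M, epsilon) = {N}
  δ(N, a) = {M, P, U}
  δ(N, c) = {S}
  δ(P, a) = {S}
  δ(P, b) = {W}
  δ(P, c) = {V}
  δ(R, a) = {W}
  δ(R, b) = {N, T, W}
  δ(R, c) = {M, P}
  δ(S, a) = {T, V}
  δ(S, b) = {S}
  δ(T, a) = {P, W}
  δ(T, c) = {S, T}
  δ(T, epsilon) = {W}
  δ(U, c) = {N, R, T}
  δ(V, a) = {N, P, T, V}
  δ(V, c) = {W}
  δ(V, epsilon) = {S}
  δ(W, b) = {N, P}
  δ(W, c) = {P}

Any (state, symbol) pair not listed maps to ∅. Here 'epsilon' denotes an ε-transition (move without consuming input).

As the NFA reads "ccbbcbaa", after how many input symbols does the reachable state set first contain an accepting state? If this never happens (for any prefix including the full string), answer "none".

Start: ε-closure({M}) = {M, N}.
Read 'c': {M, N} → {P, S}.
Read 'c': {P, S} → {S, V}.
Read 'b': {S, V} → {S}.
Read 'b': {S} → {S}.
Read 'c': {S} → ∅.
The set is empty and remains empty for the remaining 3 symbols.
No reachable set along the way intersects F.

none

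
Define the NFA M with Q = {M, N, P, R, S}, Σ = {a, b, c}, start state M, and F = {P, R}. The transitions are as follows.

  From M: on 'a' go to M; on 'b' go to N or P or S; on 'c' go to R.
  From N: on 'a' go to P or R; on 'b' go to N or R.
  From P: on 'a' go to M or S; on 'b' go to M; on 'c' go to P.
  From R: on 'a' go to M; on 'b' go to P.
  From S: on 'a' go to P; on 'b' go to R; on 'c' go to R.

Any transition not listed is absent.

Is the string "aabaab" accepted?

Start in {M}.
Read 'a': {M} → {M}.
Read 'a': {M} → {M}.
Read 'b': {M} → {N, P, S}.
Read 'a': {N, P, S} → {M, P, R, S}.
Read 'a': {M, P, R, S} → {M, P, S}.
Read 'b': {M, P, S} → {M, N, P, R, S}.
The final set {M, N, P, R, S} contains the accepting states P, R.

Yes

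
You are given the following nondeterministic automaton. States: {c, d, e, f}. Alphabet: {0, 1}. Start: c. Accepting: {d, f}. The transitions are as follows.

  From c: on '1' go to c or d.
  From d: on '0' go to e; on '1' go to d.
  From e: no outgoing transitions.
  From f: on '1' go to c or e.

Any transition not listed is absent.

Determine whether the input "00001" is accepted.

Start in {c}.
Read '0': {c} → ∅.
The set is empty and remains empty for the remaining 4 symbols.
The final set ∅ contains no accepting state.

No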